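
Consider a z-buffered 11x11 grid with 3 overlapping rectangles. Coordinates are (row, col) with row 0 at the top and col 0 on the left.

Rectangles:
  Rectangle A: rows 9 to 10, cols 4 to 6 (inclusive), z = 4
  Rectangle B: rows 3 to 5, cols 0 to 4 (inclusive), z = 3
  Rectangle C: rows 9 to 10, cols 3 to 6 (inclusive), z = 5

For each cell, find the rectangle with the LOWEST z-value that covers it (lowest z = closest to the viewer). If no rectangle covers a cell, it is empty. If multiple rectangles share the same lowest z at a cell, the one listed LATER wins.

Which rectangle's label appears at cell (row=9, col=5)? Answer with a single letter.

Check cell (9,5):
  A: rows 9-10 cols 4-6 z=4 -> covers; best now A (z=4)
  B: rows 3-5 cols 0-4 -> outside (row miss)
  C: rows 9-10 cols 3-6 z=5 -> covers; best now A (z=4)
Winner: A at z=4

Answer: A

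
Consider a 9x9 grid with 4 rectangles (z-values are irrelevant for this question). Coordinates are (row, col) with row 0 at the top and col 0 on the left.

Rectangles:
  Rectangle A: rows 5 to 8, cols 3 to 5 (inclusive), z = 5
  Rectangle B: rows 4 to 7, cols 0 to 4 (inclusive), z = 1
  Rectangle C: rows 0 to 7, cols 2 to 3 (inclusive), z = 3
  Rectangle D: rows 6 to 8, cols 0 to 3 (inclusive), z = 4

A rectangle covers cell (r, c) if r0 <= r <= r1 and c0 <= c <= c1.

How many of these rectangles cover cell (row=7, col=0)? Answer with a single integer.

Check cell (7,0):
  A: rows 5-8 cols 3-5 -> outside (col miss)
  B: rows 4-7 cols 0-4 -> covers
  C: rows 0-7 cols 2-3 -> outside (col miss)
  D: rows 6-8 cols 0-3 -> covers
Count covering = 2

Answer: 2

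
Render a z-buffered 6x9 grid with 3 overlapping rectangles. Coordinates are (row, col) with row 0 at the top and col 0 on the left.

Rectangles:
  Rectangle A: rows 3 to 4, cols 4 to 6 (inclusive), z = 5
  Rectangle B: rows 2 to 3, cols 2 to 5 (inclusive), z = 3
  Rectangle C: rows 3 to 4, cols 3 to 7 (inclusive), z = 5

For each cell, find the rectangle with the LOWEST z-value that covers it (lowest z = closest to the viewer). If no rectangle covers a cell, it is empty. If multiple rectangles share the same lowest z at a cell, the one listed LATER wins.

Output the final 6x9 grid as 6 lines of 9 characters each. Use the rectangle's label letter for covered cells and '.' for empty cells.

.........
.........
..BBBB...
..BBBBCC.
...CCCCC.
.........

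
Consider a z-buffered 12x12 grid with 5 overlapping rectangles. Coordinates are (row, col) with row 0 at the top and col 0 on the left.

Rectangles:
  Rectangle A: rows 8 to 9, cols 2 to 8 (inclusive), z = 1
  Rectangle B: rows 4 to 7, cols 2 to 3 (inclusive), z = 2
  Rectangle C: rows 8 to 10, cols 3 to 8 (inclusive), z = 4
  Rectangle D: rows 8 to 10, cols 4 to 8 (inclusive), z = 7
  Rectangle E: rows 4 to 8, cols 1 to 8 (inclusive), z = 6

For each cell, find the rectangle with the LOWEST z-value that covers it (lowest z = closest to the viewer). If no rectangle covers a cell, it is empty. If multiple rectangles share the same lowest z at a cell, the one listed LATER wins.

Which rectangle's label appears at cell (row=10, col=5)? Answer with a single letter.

Check cell (10,5):
  A: rows 8-9 cols 2-8 -> outside (row miss)
  B: rows 4-7 cols 2-3 -> outside (row miss)
  C: rows 8-10 cols 3-8 z=4 -> covers; best now C (z=4)
  D: rows 8-10 cols 4-8 z=7 -> covers; best now C (z=4)
  E: rows 4-8 cols 1-8 -> outside (row miss)
Winner: C at z=4

Answer: C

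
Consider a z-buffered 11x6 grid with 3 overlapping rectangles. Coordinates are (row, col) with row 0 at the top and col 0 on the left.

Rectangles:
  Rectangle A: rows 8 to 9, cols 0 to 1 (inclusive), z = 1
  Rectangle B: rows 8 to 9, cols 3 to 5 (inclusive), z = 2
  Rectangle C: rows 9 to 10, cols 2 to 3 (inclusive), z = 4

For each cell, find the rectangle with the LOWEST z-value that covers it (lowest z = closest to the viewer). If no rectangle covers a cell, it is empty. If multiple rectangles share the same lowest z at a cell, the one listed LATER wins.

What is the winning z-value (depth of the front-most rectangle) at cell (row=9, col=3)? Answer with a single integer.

Check cell (9,3):
  A: rows 8-9 cols 0-1 -> outside (col miss)
  B: rows 8-9 cols 3-5 z=2 -> covers; best now B (z=2)
  C: rows 9-10 cols 2-3 z=4 -> covers; best now B (z=2)
Winner: B at z=2

Answer: 2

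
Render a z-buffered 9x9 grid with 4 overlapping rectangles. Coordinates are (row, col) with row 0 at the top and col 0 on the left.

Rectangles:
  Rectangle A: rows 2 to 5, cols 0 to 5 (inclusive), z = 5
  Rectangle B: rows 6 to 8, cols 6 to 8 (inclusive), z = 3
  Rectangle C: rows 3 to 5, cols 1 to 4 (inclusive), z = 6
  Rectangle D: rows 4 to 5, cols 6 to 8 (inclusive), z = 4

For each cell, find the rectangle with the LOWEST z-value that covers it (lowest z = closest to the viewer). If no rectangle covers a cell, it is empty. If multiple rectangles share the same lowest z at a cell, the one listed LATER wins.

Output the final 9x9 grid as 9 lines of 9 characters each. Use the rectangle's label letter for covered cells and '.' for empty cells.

.........
.........
AAAAAA...
AAAAAA...
AAAAAADDD
AAAAAADDD
......BBB
......BBB
......BBB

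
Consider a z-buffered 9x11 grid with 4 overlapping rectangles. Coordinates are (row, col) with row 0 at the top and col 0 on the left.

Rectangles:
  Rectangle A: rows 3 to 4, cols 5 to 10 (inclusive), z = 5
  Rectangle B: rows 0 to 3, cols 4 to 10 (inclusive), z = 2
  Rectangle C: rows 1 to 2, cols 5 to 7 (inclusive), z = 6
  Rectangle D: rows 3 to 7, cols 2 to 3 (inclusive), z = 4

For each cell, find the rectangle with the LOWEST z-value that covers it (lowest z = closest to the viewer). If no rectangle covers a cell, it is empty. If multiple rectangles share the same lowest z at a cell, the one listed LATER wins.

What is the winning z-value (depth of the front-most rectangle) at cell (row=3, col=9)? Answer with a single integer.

Check cell (3,9):
  A: rows 3-4 cols 5-10 z=5 -> covers; best now A (z=5)
  B: rows 0-3 cols 4-10 z=2 -> covers; best now B (z=2)
  C: rows 1-2 cols 5-7 -> outside (row miss)
  D: rows 3-7 cols 2-3 -> outside (col miss)
Winner: B at z=2

Answer: 2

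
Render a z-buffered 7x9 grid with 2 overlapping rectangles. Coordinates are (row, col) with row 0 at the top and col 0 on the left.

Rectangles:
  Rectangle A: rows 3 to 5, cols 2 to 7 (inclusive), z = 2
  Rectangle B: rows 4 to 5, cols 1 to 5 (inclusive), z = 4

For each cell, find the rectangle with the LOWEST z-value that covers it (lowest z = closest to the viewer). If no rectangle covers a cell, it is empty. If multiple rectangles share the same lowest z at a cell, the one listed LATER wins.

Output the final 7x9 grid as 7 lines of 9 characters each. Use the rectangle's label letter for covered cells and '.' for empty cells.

.........
.........
.........
..AAAAAA.
.BAAAAAA.
.BAAAAAA.
.........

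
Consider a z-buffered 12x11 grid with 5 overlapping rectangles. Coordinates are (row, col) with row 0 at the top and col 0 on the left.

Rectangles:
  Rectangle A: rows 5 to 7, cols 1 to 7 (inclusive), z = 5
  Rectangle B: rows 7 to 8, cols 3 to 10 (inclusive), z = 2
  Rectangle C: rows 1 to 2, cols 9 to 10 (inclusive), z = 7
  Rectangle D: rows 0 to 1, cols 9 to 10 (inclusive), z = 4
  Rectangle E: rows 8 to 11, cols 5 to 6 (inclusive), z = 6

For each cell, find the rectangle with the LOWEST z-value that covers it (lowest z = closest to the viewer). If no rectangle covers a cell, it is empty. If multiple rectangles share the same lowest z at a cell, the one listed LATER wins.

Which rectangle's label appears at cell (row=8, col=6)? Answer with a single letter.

Check cell (8,6):
  A: rows 5-7 cols 1-7 -> outside (row miss)
  B: rows 7-8 cols 3-10 z=2 -> covers; best now B (z=2)
  C: rows 1-2 cols 9-10 -> outside (row miss)
  D: rows 0-1 cols 9-10 -> outside (row miss)
  E: rows 8-11 cols 5-6 z=6 -> covers; best now B (z=2)
Winner: B at z=2

Answer: B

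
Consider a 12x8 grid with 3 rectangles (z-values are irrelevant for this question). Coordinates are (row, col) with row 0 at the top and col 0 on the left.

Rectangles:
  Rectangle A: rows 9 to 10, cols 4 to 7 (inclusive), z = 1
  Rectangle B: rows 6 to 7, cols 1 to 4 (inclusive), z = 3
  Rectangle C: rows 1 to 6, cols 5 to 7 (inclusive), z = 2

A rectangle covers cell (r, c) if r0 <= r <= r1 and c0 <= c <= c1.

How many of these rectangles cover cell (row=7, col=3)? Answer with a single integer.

Check cell (7,3):
  A: rows 9-10 cols 4-7 -> outside (row miss)
  B: rows 6-7 cols 1-4 -> covers
  C: rows 1-6 cols 5-7 -> outside (row miss)
Count covering = 1

Answer: 1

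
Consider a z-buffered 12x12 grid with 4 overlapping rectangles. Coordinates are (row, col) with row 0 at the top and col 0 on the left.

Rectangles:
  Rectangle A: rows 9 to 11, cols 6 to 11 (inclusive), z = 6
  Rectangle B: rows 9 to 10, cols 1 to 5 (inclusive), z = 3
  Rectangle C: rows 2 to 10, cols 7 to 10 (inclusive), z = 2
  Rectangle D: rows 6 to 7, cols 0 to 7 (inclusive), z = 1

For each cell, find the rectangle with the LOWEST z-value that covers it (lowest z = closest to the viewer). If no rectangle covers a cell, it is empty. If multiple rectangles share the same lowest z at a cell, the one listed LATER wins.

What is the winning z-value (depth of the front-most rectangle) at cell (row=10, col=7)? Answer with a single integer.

Check cell (10,7):
  A: rows 9-11 cols 6-11 z=6 -> covers; best now A (z=6)
  B: rows 9-10 cols 1-5 -> outside (col miss)
  C: rows 2-10 cols 7-10 z=2 -> covers; best now C (z=2)
  D: rows 6-7 cols 0-7 -> outside (row miss)
Winner: C at z=2

Answer: 2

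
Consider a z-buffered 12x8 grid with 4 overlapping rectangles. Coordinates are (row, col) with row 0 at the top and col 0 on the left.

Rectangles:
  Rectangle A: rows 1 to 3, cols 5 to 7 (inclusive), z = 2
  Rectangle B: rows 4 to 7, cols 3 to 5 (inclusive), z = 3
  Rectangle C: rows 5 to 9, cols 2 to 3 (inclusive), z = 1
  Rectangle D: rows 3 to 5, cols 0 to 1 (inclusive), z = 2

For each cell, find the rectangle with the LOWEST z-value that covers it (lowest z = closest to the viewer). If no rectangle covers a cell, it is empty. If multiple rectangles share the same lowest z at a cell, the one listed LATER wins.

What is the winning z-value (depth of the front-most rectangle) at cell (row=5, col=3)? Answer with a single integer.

Check cell (5,3):
  A: rows 1-3 cols 5-7 -> outside (row miss)
  B: rows 4-7 cols 3-5 z=3 -> covers; best now B (z=3)
  C: rows 5-9 cols 2-3 z=1 -> covers; best now C (z=1)
  D: rows 3-5 cols 0-1 -> outside (col miss)
Winner: C at z=1

Answer: 1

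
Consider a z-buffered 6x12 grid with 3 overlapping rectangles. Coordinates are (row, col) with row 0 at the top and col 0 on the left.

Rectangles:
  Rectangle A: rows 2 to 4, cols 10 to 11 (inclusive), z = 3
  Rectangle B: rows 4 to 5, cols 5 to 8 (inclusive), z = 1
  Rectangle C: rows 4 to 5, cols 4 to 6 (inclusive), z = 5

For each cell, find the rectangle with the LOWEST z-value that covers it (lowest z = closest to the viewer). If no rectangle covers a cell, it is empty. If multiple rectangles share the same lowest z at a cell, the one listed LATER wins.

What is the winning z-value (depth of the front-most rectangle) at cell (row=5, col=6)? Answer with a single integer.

Answer: 1

Derivation:
Check cell (5,6):
  A: rows 2-4 cols 10-11 -> outside (row miss)
  B: rows 4-5 cols 5-8 z=1 -> covers; best now B (z=1)
  C: rows 4-5 cols 4-6 z=5 -> covers; best now B (z=1)
Winner: B at z=1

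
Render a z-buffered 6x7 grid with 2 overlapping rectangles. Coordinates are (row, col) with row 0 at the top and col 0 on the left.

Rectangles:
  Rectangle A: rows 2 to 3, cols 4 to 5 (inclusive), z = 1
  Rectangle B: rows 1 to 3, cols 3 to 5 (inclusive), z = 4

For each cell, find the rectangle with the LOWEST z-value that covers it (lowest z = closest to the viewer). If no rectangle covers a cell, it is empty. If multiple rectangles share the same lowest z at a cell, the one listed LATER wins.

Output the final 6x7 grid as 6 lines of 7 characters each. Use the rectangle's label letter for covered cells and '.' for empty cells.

.......
...BBB.
...BAA.
...BAA.
.......
.......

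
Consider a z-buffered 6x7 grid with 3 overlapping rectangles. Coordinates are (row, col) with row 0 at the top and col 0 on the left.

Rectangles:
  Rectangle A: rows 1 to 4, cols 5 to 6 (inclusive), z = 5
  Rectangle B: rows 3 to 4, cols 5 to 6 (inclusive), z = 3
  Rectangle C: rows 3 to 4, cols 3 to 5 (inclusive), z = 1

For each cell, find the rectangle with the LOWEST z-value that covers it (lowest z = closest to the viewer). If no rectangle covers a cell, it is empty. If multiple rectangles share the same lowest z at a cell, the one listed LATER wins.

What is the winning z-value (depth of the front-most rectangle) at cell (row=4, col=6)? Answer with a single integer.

Answer: 3

Derivation:
Check cell (4,6):
  A: rows 1-4 cols 5-6 z=5 -> covers; best now A (z=5)
  B: rows 3-4 cols 5-6 z=3 -> covers; best now B (z=3)
  C: rows 3-4 cols 3-5 -> outside (col miss)
Winner: B at z=3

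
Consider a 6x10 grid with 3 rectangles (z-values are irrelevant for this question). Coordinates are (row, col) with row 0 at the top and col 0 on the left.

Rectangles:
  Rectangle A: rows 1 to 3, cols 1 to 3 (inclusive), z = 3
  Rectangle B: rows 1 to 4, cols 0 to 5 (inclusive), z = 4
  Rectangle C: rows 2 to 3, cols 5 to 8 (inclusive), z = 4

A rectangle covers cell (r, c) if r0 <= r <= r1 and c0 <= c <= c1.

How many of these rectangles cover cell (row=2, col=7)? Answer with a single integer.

Answer: 1

Derivation:
Check cell (2,7):
  A: rows 1-3 cols 1-3 -> outside (col miss)
  B: rows 1-4 cols 0-5 -> outside (col miss)
  C: rows 2-3 cols 5-8 -> covers
Count covering = 1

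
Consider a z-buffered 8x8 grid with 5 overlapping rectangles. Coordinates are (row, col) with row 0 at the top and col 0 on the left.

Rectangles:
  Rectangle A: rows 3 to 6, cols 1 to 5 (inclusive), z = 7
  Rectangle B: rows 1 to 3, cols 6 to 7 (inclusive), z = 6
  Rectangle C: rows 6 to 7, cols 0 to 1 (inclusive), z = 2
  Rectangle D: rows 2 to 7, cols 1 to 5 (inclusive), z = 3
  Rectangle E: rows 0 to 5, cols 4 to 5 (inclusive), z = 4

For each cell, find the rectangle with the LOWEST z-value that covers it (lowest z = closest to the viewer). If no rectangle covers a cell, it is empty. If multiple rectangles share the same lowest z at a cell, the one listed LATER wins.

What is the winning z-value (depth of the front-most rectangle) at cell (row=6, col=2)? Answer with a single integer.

Check cell (6,2):
  A: rows 3-6 cols 1-5 z=7 -> covers; best now A (z=7)
  B: rows 1-3 cols 6-7 -> outside (row miss)
  C: rows 6-7 cols 0-1 -> outside (col miss)
  D: rows 2-7 cols 1-5 z=3 -> covers; best now D (z=3)
  E: rows 0-5 cols 4-5 -> outside (row miss)
Winner: D at z=3

Answer: 3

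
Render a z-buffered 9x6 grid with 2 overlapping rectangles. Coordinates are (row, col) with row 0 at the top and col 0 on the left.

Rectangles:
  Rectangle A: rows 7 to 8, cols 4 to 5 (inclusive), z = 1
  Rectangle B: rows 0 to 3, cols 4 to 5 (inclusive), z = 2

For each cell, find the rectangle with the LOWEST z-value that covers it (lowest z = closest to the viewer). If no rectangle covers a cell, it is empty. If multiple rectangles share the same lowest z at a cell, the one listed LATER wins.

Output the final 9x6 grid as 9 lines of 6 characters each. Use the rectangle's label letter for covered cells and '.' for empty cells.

....BB
....BB
....BB
....BB
......
......
......
....AA
....AA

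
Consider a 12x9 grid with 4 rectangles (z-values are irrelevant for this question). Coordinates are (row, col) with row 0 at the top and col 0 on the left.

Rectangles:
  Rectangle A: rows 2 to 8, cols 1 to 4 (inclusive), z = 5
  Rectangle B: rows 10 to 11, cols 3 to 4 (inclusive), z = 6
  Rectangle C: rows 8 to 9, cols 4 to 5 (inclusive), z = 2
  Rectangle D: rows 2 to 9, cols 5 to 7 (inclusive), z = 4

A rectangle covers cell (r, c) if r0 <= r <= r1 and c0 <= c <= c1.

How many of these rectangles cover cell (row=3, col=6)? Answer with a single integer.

Answer: 1

Derivation:
Check cell (3,6):
  A: rows 2-8 cols 1-4 -> outside (col miss)
  B: rows 10-11 cols 3-4 -> outside (row miss)
  C: rows 8-9 cols 4-5 -> outside (row miss)
  D: rows 2-9 cols 5-7 -> covers
Count covering = 1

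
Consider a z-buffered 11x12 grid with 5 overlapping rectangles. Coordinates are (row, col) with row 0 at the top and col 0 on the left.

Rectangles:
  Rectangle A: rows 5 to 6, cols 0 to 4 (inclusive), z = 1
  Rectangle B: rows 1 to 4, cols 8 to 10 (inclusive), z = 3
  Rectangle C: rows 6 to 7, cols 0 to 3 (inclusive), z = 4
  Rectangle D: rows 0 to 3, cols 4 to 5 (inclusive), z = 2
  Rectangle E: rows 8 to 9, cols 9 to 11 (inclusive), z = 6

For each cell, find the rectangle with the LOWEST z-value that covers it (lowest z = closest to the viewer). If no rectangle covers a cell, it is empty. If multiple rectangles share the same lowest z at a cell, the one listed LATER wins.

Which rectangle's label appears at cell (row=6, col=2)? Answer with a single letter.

Answer: A

Derivation:
Check cell (6,2):
  A: rows 5-6 cols 0-4 z=1 -> covers; best now A (z=1)
  B: rows 1-4 cols 8-10 -> outside (row miss)
  C: rows 6-7 cols 0-3 z=4 -> covers; best now A (z=1)
  D: rows 0-3 cols 4-5 -> outside (row miss)
  E: rows 8-9 cols 9-11 -> outside (row miss)
Winner: A at z=1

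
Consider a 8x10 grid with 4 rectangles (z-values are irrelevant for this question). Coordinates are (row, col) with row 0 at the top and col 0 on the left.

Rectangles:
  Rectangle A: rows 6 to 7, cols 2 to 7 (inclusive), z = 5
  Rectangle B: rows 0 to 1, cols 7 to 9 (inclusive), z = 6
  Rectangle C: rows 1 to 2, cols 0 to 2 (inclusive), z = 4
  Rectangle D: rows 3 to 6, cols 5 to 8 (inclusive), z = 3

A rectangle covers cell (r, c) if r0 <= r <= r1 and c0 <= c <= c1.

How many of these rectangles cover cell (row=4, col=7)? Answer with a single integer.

Answer: 1

Derivation:
Check cell (4,7):
  A: rows 6-7 cols 2-7 -> outside (row miss)
  B: rows 0-1 cols 7-9 -> outside (row miss)
  C: rows 1-2 cols 0-2 -> outside (row miss)
  D: rows 3-6 cols 5-8 -> covers
Count covering = 1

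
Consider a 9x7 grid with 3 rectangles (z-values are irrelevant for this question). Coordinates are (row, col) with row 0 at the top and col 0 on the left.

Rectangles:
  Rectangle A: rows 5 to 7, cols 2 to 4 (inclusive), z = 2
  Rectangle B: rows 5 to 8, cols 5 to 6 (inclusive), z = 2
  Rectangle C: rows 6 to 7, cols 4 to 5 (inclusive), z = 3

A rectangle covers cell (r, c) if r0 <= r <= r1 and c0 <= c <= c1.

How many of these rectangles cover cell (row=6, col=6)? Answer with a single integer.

Check cell (6,6):
  A: rows 5-7 cols 2-4 -> outside (col miss)
  B: rows 5-8 cols 5-6 -> covers
  C: rows 6-7 cols 4-5 -> outside (col miss)
Count covering = 1

Answer: 1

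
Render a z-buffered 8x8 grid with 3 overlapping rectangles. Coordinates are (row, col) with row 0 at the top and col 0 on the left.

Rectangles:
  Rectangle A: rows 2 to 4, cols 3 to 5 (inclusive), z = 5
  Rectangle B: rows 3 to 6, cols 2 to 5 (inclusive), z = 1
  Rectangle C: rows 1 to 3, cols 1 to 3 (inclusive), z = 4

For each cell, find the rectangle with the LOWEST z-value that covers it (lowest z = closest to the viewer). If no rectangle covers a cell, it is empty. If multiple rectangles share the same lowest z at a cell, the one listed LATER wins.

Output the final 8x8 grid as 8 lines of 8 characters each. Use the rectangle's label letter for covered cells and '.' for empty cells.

........
.CCC....
.CCCAA..
.CBBBB..
..BBBB..
..BBBB..
..BBBB..
........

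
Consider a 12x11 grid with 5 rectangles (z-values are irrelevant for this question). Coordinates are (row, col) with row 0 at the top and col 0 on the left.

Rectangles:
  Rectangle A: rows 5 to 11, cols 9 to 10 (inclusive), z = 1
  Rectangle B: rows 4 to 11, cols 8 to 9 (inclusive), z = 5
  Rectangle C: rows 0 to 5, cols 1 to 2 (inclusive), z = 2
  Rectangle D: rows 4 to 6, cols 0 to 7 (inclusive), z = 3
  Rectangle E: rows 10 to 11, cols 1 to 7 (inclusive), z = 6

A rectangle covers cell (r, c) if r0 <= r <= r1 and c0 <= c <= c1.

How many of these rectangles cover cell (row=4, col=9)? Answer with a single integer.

Answer: 1

Derivation:
Check cell (4,9):
  A: rows 5-11 cols 9-10 -> outside (row miss)
  B: rows 4-11 cols 8-9 -> covers
  C: rows 0-5 cols 1-2 -> outside (col miss)
  D: rows 4-6 cols 0-7 -> outside (col miss)
  E: rows 10-11 cols 1-7 -> outside (row miss)
Count covering = 1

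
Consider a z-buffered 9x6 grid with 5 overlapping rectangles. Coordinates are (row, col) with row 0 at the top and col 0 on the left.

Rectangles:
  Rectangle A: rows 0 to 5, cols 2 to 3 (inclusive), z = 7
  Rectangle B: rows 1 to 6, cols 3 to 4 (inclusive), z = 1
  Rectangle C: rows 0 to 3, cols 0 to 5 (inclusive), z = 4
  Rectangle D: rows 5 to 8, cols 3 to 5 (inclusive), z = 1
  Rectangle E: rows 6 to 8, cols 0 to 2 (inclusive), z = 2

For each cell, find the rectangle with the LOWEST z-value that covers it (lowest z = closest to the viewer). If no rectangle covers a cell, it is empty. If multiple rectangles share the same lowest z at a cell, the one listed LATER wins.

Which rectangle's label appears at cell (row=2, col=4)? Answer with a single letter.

Check cell (2,4):
  A: rows 0-5 cols 2-3 -> outside (col miss)
  B: rows 1-6 cols 3-4 z=1 -> covers; best now B (z=1)
  C: rows 0-3 cols 0-5 z=4 -> covers; best now B (z=1)
  D: rows 5-8 cols 3-5 -> outside (row miss)
  E: rows 6-8 cols 0-2 -> outside (row miss)
Winner: B at z=1

Answer: B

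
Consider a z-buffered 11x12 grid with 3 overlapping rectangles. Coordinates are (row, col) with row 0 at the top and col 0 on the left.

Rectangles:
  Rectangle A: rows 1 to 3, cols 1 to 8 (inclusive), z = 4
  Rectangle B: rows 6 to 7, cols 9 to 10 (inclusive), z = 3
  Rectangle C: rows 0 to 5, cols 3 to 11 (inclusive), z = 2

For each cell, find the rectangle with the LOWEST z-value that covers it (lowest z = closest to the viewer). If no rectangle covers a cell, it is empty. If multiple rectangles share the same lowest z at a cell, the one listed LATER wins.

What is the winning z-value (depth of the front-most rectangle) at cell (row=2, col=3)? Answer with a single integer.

Check cell (2,3):
  A: rows 1-3 cols 1-8 z=4 -> covers; best now A (z=4)
  B: rows 6-7 cols 9-10 -> outside (row miss)
  C: rows 0-5 cols 3-11 z=2 -> covers; best now C (z=2)
Winner: C at z=2

Answer: 2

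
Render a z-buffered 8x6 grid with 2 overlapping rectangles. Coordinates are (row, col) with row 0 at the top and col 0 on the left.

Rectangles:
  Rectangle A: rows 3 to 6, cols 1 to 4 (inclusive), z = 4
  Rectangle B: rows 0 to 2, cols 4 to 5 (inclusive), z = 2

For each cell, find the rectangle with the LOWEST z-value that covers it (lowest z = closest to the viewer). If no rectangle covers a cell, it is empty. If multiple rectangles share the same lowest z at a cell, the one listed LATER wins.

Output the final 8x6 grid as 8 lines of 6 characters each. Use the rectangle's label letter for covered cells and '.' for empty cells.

....BB
....BB
....BB
.AAAA.
.AAAA.
.AAAA.
.AAAA.
......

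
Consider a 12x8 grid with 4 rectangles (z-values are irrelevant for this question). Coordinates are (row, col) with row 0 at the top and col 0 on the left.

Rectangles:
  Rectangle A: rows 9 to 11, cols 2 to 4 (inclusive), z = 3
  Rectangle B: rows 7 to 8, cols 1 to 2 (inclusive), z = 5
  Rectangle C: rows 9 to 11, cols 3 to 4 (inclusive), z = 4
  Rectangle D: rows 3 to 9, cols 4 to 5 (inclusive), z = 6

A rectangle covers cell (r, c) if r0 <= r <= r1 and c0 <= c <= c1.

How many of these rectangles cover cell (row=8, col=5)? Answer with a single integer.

Check cell (8,5):
  A: rows 9-11 cols 2-4 -> outside (row miss)
  B: rows 7-8 cols 1-2 -> outside (col miss)
  C: rows 9-11 cols 3-4 -> outside (row miss)
  D: rows 3-9 cols 4-5 -> covers
Count covering = 1

Answer: 1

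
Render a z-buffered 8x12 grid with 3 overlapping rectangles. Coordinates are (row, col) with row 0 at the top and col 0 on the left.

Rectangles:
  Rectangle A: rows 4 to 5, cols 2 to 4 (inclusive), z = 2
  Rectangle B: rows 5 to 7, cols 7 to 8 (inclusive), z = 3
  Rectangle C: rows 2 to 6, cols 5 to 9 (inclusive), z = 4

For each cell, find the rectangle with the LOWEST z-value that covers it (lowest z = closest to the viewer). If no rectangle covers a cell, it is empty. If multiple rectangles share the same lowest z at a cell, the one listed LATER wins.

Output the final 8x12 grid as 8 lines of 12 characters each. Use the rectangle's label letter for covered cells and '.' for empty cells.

............
............
.....CCCCC..
.....CCCCC..
..AAACCCCC..
..AAACCBBC..
.....CCBBC..
.......BB...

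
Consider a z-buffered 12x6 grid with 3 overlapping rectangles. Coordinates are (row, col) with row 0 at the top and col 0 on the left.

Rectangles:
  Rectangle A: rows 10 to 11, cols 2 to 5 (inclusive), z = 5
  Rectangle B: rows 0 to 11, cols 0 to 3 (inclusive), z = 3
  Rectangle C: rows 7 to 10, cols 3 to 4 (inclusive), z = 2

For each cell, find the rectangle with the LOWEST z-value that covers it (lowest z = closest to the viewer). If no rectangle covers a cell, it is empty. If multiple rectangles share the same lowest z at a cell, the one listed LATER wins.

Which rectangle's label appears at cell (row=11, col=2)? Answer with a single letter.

Answer: B

Derivation:
Check cell (11,2):
  A: rows 10-11 cols 2-5 z=5 -> covers; best now A (z=5)
  B: rows 0-11 cols 0-3 z=3 -> covers; best now B (z=3)
  C: rows 7-10 cols 3-4 -> outside (row miss)
Winner: B at z=3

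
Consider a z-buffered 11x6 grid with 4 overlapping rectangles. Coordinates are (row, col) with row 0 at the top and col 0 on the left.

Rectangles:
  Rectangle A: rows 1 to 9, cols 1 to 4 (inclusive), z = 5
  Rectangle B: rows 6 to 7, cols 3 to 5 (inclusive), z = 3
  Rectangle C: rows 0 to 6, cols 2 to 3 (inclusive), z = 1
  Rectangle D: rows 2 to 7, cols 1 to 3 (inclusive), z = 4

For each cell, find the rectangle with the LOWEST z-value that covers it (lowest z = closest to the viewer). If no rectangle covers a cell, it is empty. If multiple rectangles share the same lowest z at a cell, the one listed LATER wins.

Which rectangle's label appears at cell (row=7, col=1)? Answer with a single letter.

Answer: D

Derivation:
Check cell (7,1):
  A: rows 1-9 cols 1-4 z=5 -> covers; best now A (z=5)
  B: rows 6-7 cols 3-5 -> outside (col miss)
  C: rows 0-6 cols 2-3 -> outside (row miss)
  D: rows 2-7 cols 1-3 z=4 -> covers; best now D (z=4)
Winner: D at z=4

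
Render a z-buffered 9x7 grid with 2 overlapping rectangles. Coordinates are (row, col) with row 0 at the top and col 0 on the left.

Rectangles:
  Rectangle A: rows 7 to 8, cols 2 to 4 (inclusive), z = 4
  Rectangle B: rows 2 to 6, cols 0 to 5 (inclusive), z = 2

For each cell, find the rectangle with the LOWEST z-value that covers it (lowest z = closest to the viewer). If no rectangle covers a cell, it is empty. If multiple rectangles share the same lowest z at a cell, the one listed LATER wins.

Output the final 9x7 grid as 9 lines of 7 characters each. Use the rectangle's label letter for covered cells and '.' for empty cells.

.......
.......
BBBBBB.
BBBBBB.
BBBBBB.
BBBBBB.
BBBBBB.
..AAA..
..AAA..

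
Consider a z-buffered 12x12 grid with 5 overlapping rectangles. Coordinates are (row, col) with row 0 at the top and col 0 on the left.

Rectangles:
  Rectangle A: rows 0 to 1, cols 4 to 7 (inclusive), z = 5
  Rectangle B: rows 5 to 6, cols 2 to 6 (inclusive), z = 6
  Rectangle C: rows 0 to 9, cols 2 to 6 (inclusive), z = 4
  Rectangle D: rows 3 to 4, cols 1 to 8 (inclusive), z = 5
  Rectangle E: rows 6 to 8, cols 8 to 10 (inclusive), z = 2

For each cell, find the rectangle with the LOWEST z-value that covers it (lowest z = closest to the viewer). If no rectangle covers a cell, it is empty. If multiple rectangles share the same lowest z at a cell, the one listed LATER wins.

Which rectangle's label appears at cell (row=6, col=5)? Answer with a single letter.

Check cell (6,5):
  A: rows 0-1 cols 4-7 -> outside (row miss)
  B: rows 5-6 cols 2-6 z=6 -> covers; best now B (z=6)
  C: rows 0-9 cols 2-6 z=4 -> covers; best now C (z=4)
  D: rows 3-4 cols 1-8 -> outside (row miss)
  E: rows 6-8 cols 8-10 -> outside (col miss)
Winner: C at z=4

Answer: C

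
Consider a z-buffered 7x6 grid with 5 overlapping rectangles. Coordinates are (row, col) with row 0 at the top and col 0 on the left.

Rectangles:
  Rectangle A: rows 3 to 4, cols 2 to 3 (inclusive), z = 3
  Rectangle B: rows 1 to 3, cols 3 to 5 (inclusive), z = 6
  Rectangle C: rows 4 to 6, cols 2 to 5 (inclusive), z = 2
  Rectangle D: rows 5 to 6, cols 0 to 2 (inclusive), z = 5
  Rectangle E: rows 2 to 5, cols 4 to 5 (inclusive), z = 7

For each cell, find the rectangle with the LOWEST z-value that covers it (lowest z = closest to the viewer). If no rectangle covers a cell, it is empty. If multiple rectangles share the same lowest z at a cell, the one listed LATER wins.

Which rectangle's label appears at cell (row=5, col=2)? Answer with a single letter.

Check cell (5,2):
  A: rows 3-4 cols 2-3 -> outside (row miss)
  B: rows 1-3 cols 3-5 -> outside (row miss)
  C: rows 4-6 cols 2-5 z=2 -> covers; best now C (z=2)
  D: rows 5-6 cols 0-2 z=5 -> covers; best now C (z=2)
  E: rows 2-5 cols 4-5 -> outside (col miss)
Winner: C at z=2

Answer: C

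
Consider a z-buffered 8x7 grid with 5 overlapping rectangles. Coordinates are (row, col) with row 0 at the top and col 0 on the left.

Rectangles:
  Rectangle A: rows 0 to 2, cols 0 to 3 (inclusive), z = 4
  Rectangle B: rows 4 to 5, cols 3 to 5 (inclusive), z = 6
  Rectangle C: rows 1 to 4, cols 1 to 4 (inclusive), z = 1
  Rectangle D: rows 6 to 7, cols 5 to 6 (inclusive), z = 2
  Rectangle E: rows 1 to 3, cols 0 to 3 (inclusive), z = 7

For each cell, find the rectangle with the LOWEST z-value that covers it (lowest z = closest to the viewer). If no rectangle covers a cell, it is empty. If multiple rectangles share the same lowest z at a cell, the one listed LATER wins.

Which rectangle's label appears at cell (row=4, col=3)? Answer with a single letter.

Check cell (4,3):
  A: rows 0-2 cols 0-3 -> outside (row miss)
  B: rows 4-5 cols 3-5 z=6 -> covers; best now B (z=6)
  C: rows 1-4 cols 1-4 z=1 -> covers; best now C (z=1)
  D: rows 6-7 cols 5-6 -> outside (row miss)
  E: rows 1-3 cols 0-3 -> outside (row miss)
Winner: C at z=1

Answer: C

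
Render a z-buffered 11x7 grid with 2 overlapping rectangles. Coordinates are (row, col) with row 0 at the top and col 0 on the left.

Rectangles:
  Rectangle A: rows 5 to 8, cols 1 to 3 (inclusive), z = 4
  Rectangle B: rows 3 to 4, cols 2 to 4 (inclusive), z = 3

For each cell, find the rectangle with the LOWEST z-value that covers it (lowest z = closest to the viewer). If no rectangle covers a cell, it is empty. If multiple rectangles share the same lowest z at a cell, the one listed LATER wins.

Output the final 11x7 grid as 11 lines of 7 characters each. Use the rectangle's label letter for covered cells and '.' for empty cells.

.......
.......
.......
..BBB..
..BBB..
.AAA...
.AAA...
.AAA...
.AAA...
.......
.......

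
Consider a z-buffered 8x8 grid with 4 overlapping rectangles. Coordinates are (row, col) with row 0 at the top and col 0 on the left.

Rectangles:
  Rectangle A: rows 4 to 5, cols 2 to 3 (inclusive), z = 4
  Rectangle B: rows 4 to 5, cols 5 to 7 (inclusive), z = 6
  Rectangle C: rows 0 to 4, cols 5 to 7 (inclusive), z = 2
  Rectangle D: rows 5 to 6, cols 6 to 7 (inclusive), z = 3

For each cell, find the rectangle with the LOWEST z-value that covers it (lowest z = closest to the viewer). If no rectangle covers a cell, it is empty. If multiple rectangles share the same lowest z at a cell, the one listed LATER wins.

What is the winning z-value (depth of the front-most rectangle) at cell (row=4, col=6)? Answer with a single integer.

Answer: 2

Derivation:
Check cell (4,6):
  A: rows 4-5 cols 2-3 -> outside (col miss)
  B: rows 4-5 cols 5-7 z=6 -> covers; best now B (z=6)
  C: rows 0-4 cols 5-7 z=2 -> covers; best now C (z=2)
  D: rows 5-6 cols 6-7 -> outside (row miss)
Winner: C at z=2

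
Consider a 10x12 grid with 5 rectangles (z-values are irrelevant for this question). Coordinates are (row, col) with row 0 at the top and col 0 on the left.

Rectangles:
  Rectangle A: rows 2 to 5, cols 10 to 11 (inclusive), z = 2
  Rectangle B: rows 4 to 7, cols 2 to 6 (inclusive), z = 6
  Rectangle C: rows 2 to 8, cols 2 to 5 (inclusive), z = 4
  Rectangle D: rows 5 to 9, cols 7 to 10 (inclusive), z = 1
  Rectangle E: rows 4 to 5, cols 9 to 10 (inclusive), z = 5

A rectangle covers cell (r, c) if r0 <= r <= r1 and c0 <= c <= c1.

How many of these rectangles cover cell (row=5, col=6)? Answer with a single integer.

Answer: 1

Derivation:
Check cell (5,6):
  A: rows 2-5 cols 10-11 -> outside (col miss)
  B: rows 4-7 cols 2-6 -> covers
  C: rows 2-8 cols 2-5 -> outside (col miss)
  D: rows 5-9 cols 7-10 -> outside (col miss)
  E: rows 4-5 cols 9-10 -> outside (col miss)
Count covering = 1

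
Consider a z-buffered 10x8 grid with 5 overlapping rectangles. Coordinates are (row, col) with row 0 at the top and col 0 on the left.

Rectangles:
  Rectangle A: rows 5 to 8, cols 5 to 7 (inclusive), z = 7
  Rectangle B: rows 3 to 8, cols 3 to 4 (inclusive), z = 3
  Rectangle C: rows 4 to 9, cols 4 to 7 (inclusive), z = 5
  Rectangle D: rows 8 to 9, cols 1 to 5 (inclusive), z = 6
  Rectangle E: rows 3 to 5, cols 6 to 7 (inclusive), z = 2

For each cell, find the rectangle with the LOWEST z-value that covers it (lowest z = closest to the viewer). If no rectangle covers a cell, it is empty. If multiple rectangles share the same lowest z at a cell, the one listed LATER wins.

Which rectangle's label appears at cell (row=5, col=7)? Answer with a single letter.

Check cell (5,7):
  A: rows 5-8 cols 5-7 z=7 -> covers; best now A (z=7)
  B: rows 3-8 cols 3-4 -> outside (col miss)
  C: rows 4-9 cols 4-7 z=5 -> covers; best now C (z=5)
  D: rows 8-9 cols 1-5 -> outside (row miss)
  E: rows 3-5 cols 6-7 z=2 -> covers; best now E (z=2)
Winner: E at z=2

Answer: E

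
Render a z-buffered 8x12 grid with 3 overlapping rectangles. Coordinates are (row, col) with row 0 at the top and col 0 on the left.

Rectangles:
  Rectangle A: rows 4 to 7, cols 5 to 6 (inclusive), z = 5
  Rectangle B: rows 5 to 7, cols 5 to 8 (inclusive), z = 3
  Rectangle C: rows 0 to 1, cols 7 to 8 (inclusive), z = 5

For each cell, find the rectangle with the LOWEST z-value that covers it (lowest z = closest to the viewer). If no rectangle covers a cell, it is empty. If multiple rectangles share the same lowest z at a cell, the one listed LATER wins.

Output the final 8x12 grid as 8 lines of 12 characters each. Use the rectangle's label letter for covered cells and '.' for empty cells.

.......CC...
.......CC...
............
............
.....AA.....
.....BBBB...
.....BBBB...
.....BBBB...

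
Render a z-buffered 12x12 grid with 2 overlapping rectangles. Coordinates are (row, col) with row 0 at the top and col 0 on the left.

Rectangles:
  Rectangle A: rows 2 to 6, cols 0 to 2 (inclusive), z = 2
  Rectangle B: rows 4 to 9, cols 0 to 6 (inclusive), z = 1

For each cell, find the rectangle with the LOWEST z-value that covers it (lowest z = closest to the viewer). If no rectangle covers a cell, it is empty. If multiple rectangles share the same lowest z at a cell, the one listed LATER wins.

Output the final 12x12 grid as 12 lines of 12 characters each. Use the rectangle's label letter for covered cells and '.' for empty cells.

............
............
AAA.........
AAA.........
BBBBBBB.....
BBBBBBB.....
BBBBBBB.....
BBBBBBB.....
BBBBBBB.....
BBBBBBB.....
............
............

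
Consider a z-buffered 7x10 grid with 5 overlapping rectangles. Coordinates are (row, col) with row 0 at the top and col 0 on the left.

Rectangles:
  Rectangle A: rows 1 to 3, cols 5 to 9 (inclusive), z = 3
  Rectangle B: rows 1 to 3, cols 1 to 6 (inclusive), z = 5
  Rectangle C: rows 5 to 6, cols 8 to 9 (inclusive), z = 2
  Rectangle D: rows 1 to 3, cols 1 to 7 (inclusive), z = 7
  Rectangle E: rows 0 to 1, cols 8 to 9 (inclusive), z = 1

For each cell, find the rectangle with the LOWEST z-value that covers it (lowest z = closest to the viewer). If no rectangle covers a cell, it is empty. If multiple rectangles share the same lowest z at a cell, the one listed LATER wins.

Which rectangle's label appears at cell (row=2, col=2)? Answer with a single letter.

Check cell (2,2):
  A: rows 1-3 cols 5-9 -> outside (col miss)
  B: rows 1-3 cols 1-6 z=5 -> covers; best now B (z=5)
  C: rows 5-6 cols 8-9 -> outside (row miss)
  D: rows 1-3 cols 1-7 z=7 -> covers; best now B (z=5)
  E: rows 0-1 cols 8-9 -> outside (row miss)
Winner: B at z=5

Answer: B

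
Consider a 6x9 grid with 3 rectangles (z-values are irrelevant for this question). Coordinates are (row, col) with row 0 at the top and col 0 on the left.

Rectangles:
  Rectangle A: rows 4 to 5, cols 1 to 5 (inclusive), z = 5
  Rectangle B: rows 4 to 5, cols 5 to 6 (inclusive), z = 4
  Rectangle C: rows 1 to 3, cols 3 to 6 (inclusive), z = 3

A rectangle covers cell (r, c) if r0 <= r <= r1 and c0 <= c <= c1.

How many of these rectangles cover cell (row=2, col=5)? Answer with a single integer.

Answer: 1

Derivation:
Check cell (2,5):
  A: rows 4-5 cols 1-5 -> outside (row miss)
  B: rows 4-5 cols 5-6 -> outside (row miss)
  C: rows 1-3 cols 3-6 -> covers
Count covering = 1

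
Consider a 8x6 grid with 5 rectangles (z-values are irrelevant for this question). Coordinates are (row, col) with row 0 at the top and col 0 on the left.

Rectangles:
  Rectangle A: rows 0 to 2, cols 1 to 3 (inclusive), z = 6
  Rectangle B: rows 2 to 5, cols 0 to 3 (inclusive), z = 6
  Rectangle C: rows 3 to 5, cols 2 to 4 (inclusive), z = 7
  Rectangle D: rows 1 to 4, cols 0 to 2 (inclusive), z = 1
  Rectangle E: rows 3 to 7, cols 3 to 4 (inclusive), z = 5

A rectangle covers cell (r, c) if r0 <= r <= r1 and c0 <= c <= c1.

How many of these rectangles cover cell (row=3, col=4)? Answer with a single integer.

Answer: 2

Derivation:
Check cell (3,4):
  A: rows 0-2 cols 1-3 -> outside (row miss)
  B: rows 2-5 cols 0-3 -> outside (col miss)
  C: rows 3-5 cols 2-4 -> covers
  D: rows 1-4 cols 0-2 -> outside (col miss)
  E: rows 3-7 cols 3-4 -> covers
Count covering = 2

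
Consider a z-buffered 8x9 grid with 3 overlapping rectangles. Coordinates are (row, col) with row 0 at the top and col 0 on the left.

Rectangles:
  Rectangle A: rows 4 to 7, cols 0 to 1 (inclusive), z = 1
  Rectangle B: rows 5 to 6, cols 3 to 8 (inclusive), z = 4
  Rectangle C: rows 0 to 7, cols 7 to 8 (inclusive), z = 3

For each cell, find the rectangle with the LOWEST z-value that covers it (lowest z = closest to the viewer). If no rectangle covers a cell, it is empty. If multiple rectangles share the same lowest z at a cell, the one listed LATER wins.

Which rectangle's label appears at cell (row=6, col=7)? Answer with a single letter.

Check cell (6,7):
  A: rows 4-7 cols 0-1 -> outside (col miss)
  B: rows 5-6 cols 3-8 z=4 -> covers; best now B (z=4)
  C: rows 0-7 cols 7-8 z=3 -> covers; best now C (z=3)
Winner: C at z=3

Answer: C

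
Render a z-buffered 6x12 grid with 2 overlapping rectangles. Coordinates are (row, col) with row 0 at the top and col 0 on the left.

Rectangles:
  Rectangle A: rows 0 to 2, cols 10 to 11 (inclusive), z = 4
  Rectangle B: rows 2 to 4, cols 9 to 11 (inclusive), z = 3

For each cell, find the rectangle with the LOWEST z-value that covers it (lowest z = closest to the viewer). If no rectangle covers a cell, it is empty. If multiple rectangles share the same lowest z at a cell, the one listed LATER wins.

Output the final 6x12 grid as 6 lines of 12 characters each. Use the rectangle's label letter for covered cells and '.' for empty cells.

..........AA
..........AA
.........BBB
.........BBB
.........BBB
............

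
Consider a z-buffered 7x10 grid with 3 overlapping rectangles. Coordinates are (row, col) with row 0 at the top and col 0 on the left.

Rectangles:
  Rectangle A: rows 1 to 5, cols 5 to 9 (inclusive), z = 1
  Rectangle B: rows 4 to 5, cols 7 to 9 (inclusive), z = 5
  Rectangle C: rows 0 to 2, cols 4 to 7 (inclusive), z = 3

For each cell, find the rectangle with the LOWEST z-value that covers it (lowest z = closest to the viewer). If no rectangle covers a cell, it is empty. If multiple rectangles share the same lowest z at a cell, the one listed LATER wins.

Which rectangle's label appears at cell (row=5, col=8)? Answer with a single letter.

Check cell (5,8):
  A: rows 1-5 cols 5-9 z=1 -> covers; best now A (z=1)
  B: rows 4-5 cols 7-9 z=5 -> covers; best now A (z=1)
  C: rows 0-2 cols 4-7 -> outside (row miss)
Winner: A at z=1

Answer: A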